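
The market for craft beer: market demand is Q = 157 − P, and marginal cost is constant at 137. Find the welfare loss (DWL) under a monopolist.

DWL = 50

Inverting demand: P = 157 − Q.
Under competition P = MC = 137, so Q = (157 − 137)/1 = 20.
Monopoly sets MR = MC: 157 − 2Q = 137 ⇒ Q = 10, P = 157 − 10 = 147.
DWL is the triangle between Q = 10 and Q = 20: ½·(20 − 10)·(147 − 137) = 50.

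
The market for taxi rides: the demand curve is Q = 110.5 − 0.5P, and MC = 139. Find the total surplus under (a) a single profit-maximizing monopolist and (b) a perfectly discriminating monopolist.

Monopoly: TS = 1260.75; Perfect PD: TS = 1681

Inverting demand: P = 221 − 2Q.
Monopoly sets MR = MC: 221 − 4Q = 139 ⇒ Q = 20.5, P = 221 − 2·20.5 = 180.
CS = ½·(221 − 180)·20.5 = 420.25; PS = (180 − 139)·20.5 = 840.5; TS = 1260.75.
Under first-degree price discrimination the firm charges each unit its demand price and produces up to where P = MC, i.e. Q = 41. Consumer surplus is zero; producer surplus equals total surplus.
TS = 1681 (equal to competitive TS).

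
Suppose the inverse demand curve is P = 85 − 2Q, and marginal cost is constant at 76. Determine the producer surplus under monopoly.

PS = 10.125

The monopolist equates marginal revenue to marginal cost: 85 − 4Q = 76, so Q = 2.25. From demand, P = 80.5.
PS = (80.5 − 76)·2.25 = 10.125.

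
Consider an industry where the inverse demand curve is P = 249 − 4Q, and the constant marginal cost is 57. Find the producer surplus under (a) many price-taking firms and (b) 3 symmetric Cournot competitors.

Competition: PS = 0; Cournot: PS = 1728

Under competition P = MC = 57, so Q = (249 − 57)/4 = 48.
PS = (57 − 57)·48 = 0.
Cournot with 3 identical firms: the symmetric best-response condition is 249 − 16q = 57. Each firm produces q = 12, total output Q = 36, price P = 105.
PS = (105 − 57)·36 = 1728.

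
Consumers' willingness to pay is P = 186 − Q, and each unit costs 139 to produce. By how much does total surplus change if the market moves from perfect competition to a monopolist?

Competitive firms price at marginal cost: P = 139, giving Q = 47.
CS = ½·(186 − 139)·47 = 1104.5; PS = (139 − 139)·47 = 0; TS = 1104.5.
Monopoly sets MR = MC: 186 − 2Q = 139 ⇒ Q = 23.5, P = 186 − 23.5 = 162.5.
CS = ½·(186 − 162.5)·23.5 = 276.125; PS = (162.5 − 139)·23.5 = 552.25; TS = 828.375.
Change in total surplus: 828.375 − 1104.5 = −276.125.

TS falls by 276.125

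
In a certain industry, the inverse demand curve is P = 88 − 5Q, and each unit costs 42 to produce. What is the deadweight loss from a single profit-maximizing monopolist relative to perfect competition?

Perfect competition: P = MC = 42, so 88 − 5Q = 42 and Q = 9.2.
The monopolist equates marginal revenue to marginal cost: 88 − 10Q = 42, so Q = 4.6. From demand, P = 65.
DWL is the triangle between Q = 4.6 and Q = 9.2: ½·(9.2 − 4.6)·(65 − 42) = 52.9.

DWL = 52.9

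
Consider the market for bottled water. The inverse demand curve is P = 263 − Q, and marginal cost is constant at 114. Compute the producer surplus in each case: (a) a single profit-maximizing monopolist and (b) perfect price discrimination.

The monopolist equates marginal revenue to marginal cost: 263 − 2Q = 114, so Q = 74.5. From demand, P = 188.5.
PS = (188.5 − 114)·74.5 = 5550.25.
A perfectly discriminating monopolist sells every unit with P(Q) ≥ MC(Q), so output equals the competitive quantity Q = 149. Each buyer pays their reservation price, so CS = 0 and the firm captures all surplus.
PS = ½·(263 − 114)·149 = 11100.5.

Monopoly: PS = 5550.25; Perfect PD: PS = 11100.5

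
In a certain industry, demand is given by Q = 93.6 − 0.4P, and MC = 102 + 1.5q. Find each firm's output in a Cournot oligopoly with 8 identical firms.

q_i = 5.5

Inverting demand: P = 234 − 2.5Q.
With 8 symmetric Cournot firms, each firm's FOC gives 234 − 22.5q = 102 + 1.5q, so q = 5.5, Q = 8·5.5 = 44, and P = 124.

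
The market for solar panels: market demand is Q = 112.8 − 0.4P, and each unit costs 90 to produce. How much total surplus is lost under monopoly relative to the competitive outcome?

DWL = 1843.2

Inverting demand: P = 282 − 2.5Q.
Under competition P = MC = 90, so Q = (282 − 90)/2.5 = 76.8.
The monopolist equates marginal revenue to marginal cost: 282 − 5Q = 90, so Q = 38.4. From demand, P = 186.
DWL is the triangle between Q = 38.4 and Q = 76.8: ½·(76.8 − 38.4)·(186 − 90) = 1843.2.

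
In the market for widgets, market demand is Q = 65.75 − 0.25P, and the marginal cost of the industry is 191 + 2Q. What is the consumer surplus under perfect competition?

Inverting demand: P = 263 − 4Q.
Under competition P = MC: 263 − 4Q = 191 + 2Q ⇒ Q = 12, P = 215.
CS = ½·(263 − 215)·12 = 288.

CS = 288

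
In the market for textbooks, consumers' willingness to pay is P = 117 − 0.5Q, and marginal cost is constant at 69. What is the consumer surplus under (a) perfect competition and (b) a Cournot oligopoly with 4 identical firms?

Competition: CS = 2304; Cournot: CS = 1474.56

Competitive firms price at marginal cost: P = 69, giving Q = 96.
CS = ½·(117 − 69)·96 = 2304.
In a 4-firm Cournot equilibrium, symmetry and the first-order condition give q = (117 − 69)/(2.5) = 19.2. So Q = 76.8 and P = 78.6.
CS = ½·(117 − 78.6)·76.8 = 1474.56.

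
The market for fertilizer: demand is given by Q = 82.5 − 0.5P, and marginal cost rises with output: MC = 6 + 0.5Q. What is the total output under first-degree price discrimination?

Inverting demand: P = 165 − 2Q.
With perfect price discrimination, output is the efficient level Q = 63.6 (where demand meets MC), but every buyer pays their willingness to pay: CS = 0 and PS = total surplus.

Q = 63.6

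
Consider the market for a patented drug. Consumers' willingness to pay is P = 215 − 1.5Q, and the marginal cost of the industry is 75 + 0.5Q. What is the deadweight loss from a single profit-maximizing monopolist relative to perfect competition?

DWL = 900

Competitive equilibrium sets price equal to marginal cost: 215 − 1.5Q = 75 + 0.5Q, so Q = 70 and P = 110.
Monopoly sets MR = MC: 215 − 3Q = 75 + 0.5Q ⇒ Q = 40, P = 215 − 1.5·40 = 155.
CS = ½·(215 − 110)·70 = 3675; PS = (110·70 − 75·70 − ½·0.5·70²) = 1225; TS = 4900.
CS = ½·(215 − 155)·40 = 1200; PS = (155·40 − 75·40 − ½·0.5·40²) = 2800; TS = 4000.
DWL = 4900 − 4000 = 900.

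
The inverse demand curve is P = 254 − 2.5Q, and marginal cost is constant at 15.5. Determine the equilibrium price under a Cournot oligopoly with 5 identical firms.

P = 55.25

Cournot with 5 identical firms: the symmetric best-response condition is 254 − 15q = 15.5. Each firm produces q = 15.9, total output Q = 79.5, price P = 55.25.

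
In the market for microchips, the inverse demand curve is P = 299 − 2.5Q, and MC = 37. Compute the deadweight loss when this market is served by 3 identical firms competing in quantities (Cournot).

DWL = 858.05

Competitive firms price at marginal cost: P = 37, giving Q = 104.8.
In a 3-firm Cournot equilibrium, symmetry and the first-order condition give q = (299 − 37)/(10) = 26.2. So Q = 78.6 and P = 102.5.
DWL is the triangle between Q = 78.6 and Q = 104.8: ½·(104.8 − 78.6)·(102.5 − 37) = 858.05.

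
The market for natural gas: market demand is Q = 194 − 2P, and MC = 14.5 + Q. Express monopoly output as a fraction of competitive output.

Q_m/Q_c = 0.75

Inverting demand: P = 97 − 0.5Q.
Monopoly sets MR = MC: 97 − Q = 14.5 + Q ⇒ Q = 41.25, P = 97 − 0.5·41.25 = 76.375.
Under competition P = MC: 97 − 0.5Q = 14.5 + Q ⇒ Q = 55, P = 69.5.
Ratio Q_m/Q_c = 41.25/55 = 0.75.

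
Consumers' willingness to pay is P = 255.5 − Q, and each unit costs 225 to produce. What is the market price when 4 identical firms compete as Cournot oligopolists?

With 4 symmetric Cournot firms, each firm's FOC gives 255.5 − 5q = 225, so q = 6.1, Q = 4·6.1 = 24.4, and P = 231.1.

P = 231.1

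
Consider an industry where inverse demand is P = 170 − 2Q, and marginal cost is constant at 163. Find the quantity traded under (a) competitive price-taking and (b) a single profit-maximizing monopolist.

Perfect competition: P = MC = 163, so 170 − 2Q = 163 and Q = 3.5.
The monopolist equates marginal revenue to marginal cost: 170 − 4Q = 163, so Q = 1.75. From demand, P = 166.5.

Competition: Q = 3.5; Monopoly: Q = 1.75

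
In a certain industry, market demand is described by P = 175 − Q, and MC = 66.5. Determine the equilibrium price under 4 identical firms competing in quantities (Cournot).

P = 88.2

In a 4-firm Cournot equilibrium, symmetry and the first-order condition give q = (175 − 66.5)/(5) = 21.7. So Q = 86.8 and P = 88.2.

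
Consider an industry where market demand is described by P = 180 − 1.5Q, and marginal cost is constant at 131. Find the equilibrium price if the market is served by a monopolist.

P = 155.5

The monopolist equates marginal revenue to marginal cost: 180 − 3Q = 131, so Q = 49/3. From demand, P = 155.5.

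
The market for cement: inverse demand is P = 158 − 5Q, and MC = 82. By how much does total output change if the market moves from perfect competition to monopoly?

Under competition P = MC = 82, so Q = (158 − 82)/5 = 15.2.
The monopolist equates marginal revenue to marginal cost: 158 − 10Q = 82, so Q = 7.6. From demand, P = 120.
Change in total output: 7.6 − 15.2 = −7.6.

Q falls by 7.6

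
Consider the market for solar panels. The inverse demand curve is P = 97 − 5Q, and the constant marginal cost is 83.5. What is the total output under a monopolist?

Q = 1.35

Monopoly sets MR = MC: 97 − 10Q = 83.5 ⇒ Q = 1.35, P = 97 − 5·1.35 = 90.25.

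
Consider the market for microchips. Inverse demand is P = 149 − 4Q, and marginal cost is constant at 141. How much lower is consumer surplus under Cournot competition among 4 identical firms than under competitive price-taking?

Under competition P = MC = 141, so Q = (149 − 141)/4 = 2.
CS = ½·(149 − 141)·2 = 8.
Cournot with 4 identical firms: the symmetric best-response condition is 149 − 20q = 141. Each firm produces q = 0.4, total output Q = 1.6, price P = 142.6.
CS = ½·(149 − 142.6)·1.6 = 5.12.
Change in consumer surplus: 5.12 − 8 = −2.88.

Consumer surplus falls by 2.88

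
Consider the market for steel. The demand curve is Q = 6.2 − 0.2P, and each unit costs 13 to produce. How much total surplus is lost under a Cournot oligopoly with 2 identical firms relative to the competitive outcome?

Inverting demand: P = 31 − 5Q.
Under competition P = MC = 13, so Q = (31 − 13)/5 = 3.6.
With 2 symmetric Cournot firms, each firm's FOC gives 31 − 15q = 13, so q = 1.2, Q = 2·1.2 = 2.4, and P = 19.
DWL is the triangle between Q = 2.4 and Q = 3.6: ½·(3.6 − 2.4)·(19 − 13) = 3.6.

DWL = 3.6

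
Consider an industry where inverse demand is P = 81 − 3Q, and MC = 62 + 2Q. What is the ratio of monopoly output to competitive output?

Q_m/Q_c = 0.625

Monopoly sets MR = MC: 81 − 6Q = 62 + 2Q ⇒ Q = 2.375, P = 81 − 3·2.375 = 73.875.
Competitive equilibrium sets price equal to marginal cost: 81 − 3Q = 62 + 2Q, so Q = 3.8 and P = 69.6.
Ratio Q_m/Q_c = 2.375/3.8 = 0.625.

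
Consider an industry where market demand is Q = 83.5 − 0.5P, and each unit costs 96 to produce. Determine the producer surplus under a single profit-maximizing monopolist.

PS = 630.125

Inverting demand: P = 167 − 2Q.
A monopolist chooses Q where MR = MC. MR = 167 − 4Q; setting this equal to 96 gives Q = 17.75 and P = 131.5.
PS = (131.5 − 96)·17.75 = 630.125.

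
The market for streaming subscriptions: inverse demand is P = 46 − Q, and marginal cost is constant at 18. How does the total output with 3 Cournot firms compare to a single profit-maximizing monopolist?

In a 3-firm Cournot equilibrium, symmetry and the first-order condition give q = (46 − 18)/(4) = 7. So Q = 21 and P = 25.
Monopoly sets MR = MC: 46 − 2Q = 18 ⇒ Q = 14, P = 46 − 14 = 32.

Cournot: Q = 21; Monopoly: Q = 14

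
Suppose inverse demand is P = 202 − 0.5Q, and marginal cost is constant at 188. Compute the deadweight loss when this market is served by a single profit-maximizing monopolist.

Under competition P = MC = 188, so Q = (202 − 188)/0.5 = 28.
The monopolist equates marginal revenue to marginal cost: 202 − Q = 188, so Q = 14. From demand, P = 195.
DWL is the triangle between Q = 14 and Q = 28: ½·(28 − 14)·(195 − 188) = 49.

DWL = 49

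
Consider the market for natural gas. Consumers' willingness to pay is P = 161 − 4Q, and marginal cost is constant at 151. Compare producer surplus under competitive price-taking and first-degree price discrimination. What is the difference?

Producer surplus rises by 12.5

Perfect competition: P = MC = 151, so 161 − 4Q = 151 and Q = 2.5.
PS = (151 − 151)·2.5 = 0.
With perfect price discrimination, output is the efficient level Q = 2.5 (where demand meets MC), but every buyer pays their willingness to pay: CS = 0 and PS = total surplus.
PS = ½·(161 − 151)·2.5 = 12.5.
Change in producer surplus: 12.5 − 0 = 12.5.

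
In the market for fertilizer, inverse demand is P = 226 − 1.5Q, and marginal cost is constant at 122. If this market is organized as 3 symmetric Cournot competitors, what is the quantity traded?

Q = 52

Cournot with 3 identical firms: the symmetric best-response condition is 226 − 6q = 122. Each firm produces q = 52/3, total output Q = 52, price P = 148.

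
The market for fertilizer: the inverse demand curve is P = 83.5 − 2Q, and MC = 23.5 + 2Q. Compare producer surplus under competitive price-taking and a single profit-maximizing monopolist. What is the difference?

Under competition P = MC: 83.5 − 2Q = 23.5 + 2Q ⇒ Q = 15, P = 53.5.
PS = P·Q − VC(Q) = 53.5·15 − (23.5·15 + ½·2·15²) = 225.
A monopolist chooses Q where MR = MC. MR = 83.5 − 4Q; setting this equal to 23.5 + 2Q gives Q = 10 and P = 63.5.
PS = P·Q − VC(Q) = 63.5·10 − (23.5·10 + ½·2·10²) = 300.
Change in producer surplus: 300 − 225 = 75.

Producer surplus rises by 75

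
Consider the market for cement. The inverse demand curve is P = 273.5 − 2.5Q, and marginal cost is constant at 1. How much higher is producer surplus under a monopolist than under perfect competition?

Under competition P = MC = 1, so Q = (273.5 − 1)/2.5 = 109.
PS = (1 − 1)·109 = 0.
The monopolist equates marginal revenue to marginal cost: 273.5 − 5Q = 1, so Q = 54.5. From demand, P = 137.25.
PS = (137.25 − 1)·54.5 = 7425.625.
Change in producer surplus: 7425.625 − 0 = 7425.625.

Producer surplus rises by 7425.625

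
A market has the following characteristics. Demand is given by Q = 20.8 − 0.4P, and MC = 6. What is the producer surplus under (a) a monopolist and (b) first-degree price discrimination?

Inverting demand: P = 52 − 2.5Q.
The monopolist equates marginal revenue to marginal cost: 52 − 5Q = 6, so Q = 9.2. From demand, P = 29.
PS = (29 − 6)·9.2 = 211.6.
Under first-degree price discrimination the firm charges each unit its demand price and produces up to where P = MC, i.e. Q = 18.4. Consumer surplus is zero; producer surplus equals total surplus.
PS = ½·(52 − 6)·18.4 = 423.2.

Monopoly: PS = 211.6; Perfect PD: PS = 423.2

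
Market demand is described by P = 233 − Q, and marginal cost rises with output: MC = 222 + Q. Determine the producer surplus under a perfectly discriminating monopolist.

With perfect price discrimination, output is the efficient level Q = 5.5 (where demand meets MC), but every buyer pays their willingness to pay: CS = 0 and PS = total surplus.
PS = ½·(233 − 222)·5.5 = 30.25.

PS = 30.25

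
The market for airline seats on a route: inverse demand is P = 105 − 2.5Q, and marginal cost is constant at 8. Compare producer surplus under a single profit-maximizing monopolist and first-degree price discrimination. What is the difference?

Producer surplus rises by 940.9

A monopolist chooses Q where MR = MC. MR = 105 − 5Q; setting this equal to 8 gives Q = 19.4 and P = 56.5.
PS = (56.5 − 8)·19.4 = 940.9.
A perfectly discriminating monopolist sells every unit with P(Q) ≥ MC(Q), so output equals the competitive quantity Q = 38.8. Each buyer pays their reservation price, so CS = 0 and the firm captures all surplus.
PS = ½·(105 − 8)·38.8 = 1881.8.
Change in producer surplus: 1881.8 − 940.9 = 940.9.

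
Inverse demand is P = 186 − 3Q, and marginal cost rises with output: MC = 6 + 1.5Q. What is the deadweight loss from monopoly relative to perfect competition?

Competitive equilibrium sets price equal to marginal cost: 186 − 3Q = 6 + 1.5Q, so Q = 40 and P = 66.
A monopolist chooses Q where MR = MC. MR = 186 − 6Q; setting this equal to 6 + 1.5Q gives Q = 24 and P = 114.
CS = ½·(186 − 66)·40 = 2400; PS = (66·40 − 6·40 − ½·1.5·40²) = 1200; TS = 3600.
CS = ½·(186 − 114)·24 = 864; PS = (114·24 − 6·24 − ½·1.5·24²) = 2160; TS = 3024.
DWL = 3600 − 3024 = 576.

DWL = 576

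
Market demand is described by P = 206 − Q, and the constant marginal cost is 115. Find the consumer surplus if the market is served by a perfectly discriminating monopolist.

With perfect price discrimination, output is the efficient level Q = 91 (where demand meets MC), but every buyer pays their willingness to pay: CS = 0 and PS = total surplus.
CS = 0.

CS = 0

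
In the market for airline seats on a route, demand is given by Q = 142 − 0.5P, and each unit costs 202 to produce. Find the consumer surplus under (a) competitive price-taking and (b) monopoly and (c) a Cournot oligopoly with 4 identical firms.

Inverting demand: P = 284 − 2Q.
Under competition P = MC = 202, so Q = (284 − 202)/2 = 41.
CS = ½·(284 − 202)·41 = 1681.
The monopolist equates marginal revenue to marginal cost: 284 − 4Q = 202, so Q = 20.5. From demand, P = 243.
CS = ½·(284 − 243)·20.5 = 420.25.
In a 4-firm Cournot equilibrium, symmetry and the first-order condition give q = (284 − 202)/(10) = 8.2. So Q = 32.8 and P = 218.4.
CS = ½·(284 − 218.4)·32.8 = 1075.84.

Competition: CS = 1681; Monopoly: CS = 420.25; Cournot: CS = 1075.84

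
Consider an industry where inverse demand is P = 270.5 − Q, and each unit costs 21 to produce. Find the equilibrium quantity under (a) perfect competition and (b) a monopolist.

Competition: Q = 249.5; Monopoly: Q = 124.75

Under competition P = MC = 21, so Q = (270.5 − 21)/1 = 249.5.
Monopoly sets MR = MC: 270.5 − 2Q = 21 ⇒ Q = 124.75, P = 270.5 − 124.75 = 145.75.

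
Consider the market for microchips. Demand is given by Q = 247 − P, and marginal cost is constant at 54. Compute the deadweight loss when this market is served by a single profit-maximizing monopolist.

DWL = 4656.125

Inverting demand: P = 247 − Q.
Under competition P = MC = 54, so Q = (247 − 54)/1 = 193.
Monopoly sets MR = MC: 247 − 2Q = 54 ⇒ Q = 96.5, P = 247 − 96.5 = 150.5.
DWL is the triangle between Q = 96.5 and Q = 193: ½·(193 − 96.5)·(150.5 − 54) = 4656.125.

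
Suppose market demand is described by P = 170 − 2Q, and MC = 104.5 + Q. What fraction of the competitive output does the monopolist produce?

Q_m/Q_c = 0.6

Monopoly sets MR = MC: 170 − 4Q = 104.5 + Q ⇒ Q = 13.1, P = 170 − 2·13.1 = 143.8.
Under competition P = MC: 170 − 2Q = 104.5 + Q ⇒ Q = 131/6, P = 379/3.
Ratio Q_m/Q_c = 13.1/(131/6) = 0.6.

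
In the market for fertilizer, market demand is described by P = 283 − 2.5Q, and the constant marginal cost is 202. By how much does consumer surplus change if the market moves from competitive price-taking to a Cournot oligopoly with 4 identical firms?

Consumer surplus falls by 472.392

Competitive firms price at marginal cost: P = 202, giving Q = 32.4.
CS = ½·(283 − 202)·32.4 = 1312.2.
In a 4-firm Cournot equilibrium, symmetry and the first-order condition give q = (283 − 202)/(12.5) = 6.48. So Q = 25.92 and P = 218.2.
CS = ½·(283 − 218.2)·25.92 = 839.808.
Change in consumer surplus: 839.808 − 1312.2 = −472.392.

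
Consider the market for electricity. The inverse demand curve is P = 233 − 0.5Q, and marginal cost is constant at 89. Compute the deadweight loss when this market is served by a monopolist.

DWL = 5184

Under competition P = MC = 89, so Q = (233 − 89)/0.5 = 288.
The monopolist equates marginal revenue to marginal cost: 233 − Q = 89, so Q = 144. From demand, P = 161.
DWL is the triangle between Q = 144 and Q = 288: ½·(288 − 144)·(161 − 89) = 5184.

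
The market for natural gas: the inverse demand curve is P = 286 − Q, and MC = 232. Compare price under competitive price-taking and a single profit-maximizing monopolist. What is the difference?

P rises by 27

Perfect competition: P = MC = 232, so 286 − Q = 232 and Q = 54.
A monopolist chooses Q where MR = MC. MR = 286 − 2Q; setting this equal to 232 gives Q = 27 and P = 259.
Change in price: 259 − 232 = 27.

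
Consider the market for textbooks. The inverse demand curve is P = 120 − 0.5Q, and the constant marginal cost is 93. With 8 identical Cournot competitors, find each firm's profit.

π_i = 18

With 8 symmetric Cournot firms, each firm's FOC gives 120 − 4.5q = 93, so q = 6, Q = 8·6 = 48, and P = 96.
Each firm's profit = (96 − 93)·6 = 18.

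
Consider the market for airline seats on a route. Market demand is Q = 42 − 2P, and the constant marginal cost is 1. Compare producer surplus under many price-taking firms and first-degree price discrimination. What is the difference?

Inverting demand: P = 21 − 0.5Q.
Under competition P = MC = 1, so Q = (21 − 1)/0.5 = 40.
PS = (1 − 1)·40 = 0.
A perfectly discriminating monopolist sells every unit with P(Q) ≥ MC(Q), so output equals the competitive quantity Q = 40. Each buyer pays their reservation price, so CS = 0 and the firm captures all surplus.
PS = ½·(21 − 1)·40 = 400.
Change in producer surplus: 400 − 0 = 400.

Producer surplus rises by 400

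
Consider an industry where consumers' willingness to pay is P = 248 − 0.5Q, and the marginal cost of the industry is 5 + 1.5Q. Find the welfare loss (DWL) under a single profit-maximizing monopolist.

DWL = 590.49

Under competition P = MC: 248 − 0.5Q = 5 + 1.5Q ⇒ Q = 121.5, P = 187.25.
Monopoly sets MR = MC: 248 − Q = 5 + 1.5Q ⇒ Q = 97.2, P = 248 − 0.5·97.2 = 199.4.
CS = ½·(248 − 187.25)·121.5 = 59049/16; PS = (187.25·121.5 − 5·121.5 − ½·1.5·121.5²) = 177147/16; TS = 14762.25.
CS = ½·(248 − 199.4)·97.2 = 2361.96; PS = (199.4·97.2 − 5·97.2 − ½·1.5·97.2²) = 11809.8; TS = 14171.76.
DWL = 14762.25 − 14171.76 = 590.49.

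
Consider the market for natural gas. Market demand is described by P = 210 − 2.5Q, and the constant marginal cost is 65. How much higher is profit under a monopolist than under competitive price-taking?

π rises by 2102.5

Competitive firms price at marginal cost: P = 65, giving Q = 58.
Profit = (65 − 65)·58 = 0.
Monopoly sets MR = MC: 210 − 5Q = 65 ⇒ Q = 29, P = 210 − 2.5·29 = 137.5.
Profit = (137.5 − 65)·29 = 2102.5.
Change in profit: 2102.5 − 0 = 2102.5.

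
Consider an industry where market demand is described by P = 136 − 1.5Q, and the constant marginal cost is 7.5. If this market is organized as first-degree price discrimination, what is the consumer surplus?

A perfectly discriminating monopolist sells every unit with P(Q) ≥ MC(Q), so output equals the competitive quantity Q = 257/3. Each buyer pays their reservation price, so CS = 0 and the firm captures all surplus.
CS = 0.

CS = 0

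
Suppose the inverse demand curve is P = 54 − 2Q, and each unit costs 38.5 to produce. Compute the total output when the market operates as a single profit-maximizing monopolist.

Monopoly sets MR = MC: 54 − 4Q = 38.5 ⇒ Q = 3.875, P = 54 − 2·3.875 = 46.25.

Q = 3.875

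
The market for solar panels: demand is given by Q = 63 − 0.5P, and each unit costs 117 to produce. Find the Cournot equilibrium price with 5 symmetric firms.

Inverting demand: P = 126 − 2Q.
Cournot with 5 identical firms: the symmetric best-response condition is 126 − 12q = 117. Each firm produces q = 0.75, total output Q = 3.75, price P = 118.5.

P = 118.5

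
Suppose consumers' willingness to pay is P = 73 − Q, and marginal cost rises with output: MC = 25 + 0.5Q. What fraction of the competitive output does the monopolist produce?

The monopolist equates marginal revenue to marginal cost: 73 − 2Q = 25 + 0.5Q, so Q = 19.2. From demand, P = 53.8.
Competitive equilibrium sets price equal to marginal cost: 73 − Q = 25 + 0.5Q, so Q = 32 and P = 41.
Ratio Q_m/Q_c = 19.2/32 = 0.6.

Q_m/Q_c = 0.6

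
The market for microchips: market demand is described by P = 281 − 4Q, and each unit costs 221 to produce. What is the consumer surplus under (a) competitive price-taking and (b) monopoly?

Competition: CS = 450; Monopoly: CS = 112.5

Perfect competition: P = MC = 221, so 281 − 4Q = 221 and Q = 15.
CS = ½·(281 − 221)·15 = 450.
The monopolist equates marginal revenue to marginal cost: 281 − 8Q = 221, so Q = 7.5. From demand, P = 251.
CS = ½·(281 − 251)·7.5 = 112.5.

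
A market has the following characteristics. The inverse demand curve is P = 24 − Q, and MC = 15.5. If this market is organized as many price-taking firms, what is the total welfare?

TS = 36.125

Under competition P = MC = 15.5, so Q = (24 − 15.5)/1 = 8.5.
CS = ½·(24 − 15.5)·8.5 = 36.125; PS = (15.5 − 15.5)·8.5 = 0; TS = 36.125.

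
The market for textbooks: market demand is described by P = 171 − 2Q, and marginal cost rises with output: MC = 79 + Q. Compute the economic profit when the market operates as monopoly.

Monopoly sets MR = MC: 171 − 4Q = 79 + Q ⇒ Q = 18.4, P = 171 − 2·18.4 = 134.2.
Profit = 134.2·18.4 − (79·18.4 + ½·1·18.4²) = 846.4.

Profit = 846.4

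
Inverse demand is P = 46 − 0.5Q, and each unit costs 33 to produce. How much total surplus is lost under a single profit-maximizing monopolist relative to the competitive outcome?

DWL = 42.25

Under competition P = MC = 33, so Q = (46 − 33)/0.5 = 26.
The monopolist equates marginal revenue to marginal cost: 46 − Q = 33, so Q = 13. From demand, P = 39.5.
DWL is the triangle between Q = 13 and Q = 26: ½·(26 − 13)·(39.5 − 33) = 42.25.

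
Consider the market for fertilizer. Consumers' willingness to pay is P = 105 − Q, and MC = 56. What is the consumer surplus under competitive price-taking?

CS = 1200.5

Competitive firms price at marginal cost: P = 56, giving Q = 49.
CS = ½·(105 − 56)·49 = 1200.5.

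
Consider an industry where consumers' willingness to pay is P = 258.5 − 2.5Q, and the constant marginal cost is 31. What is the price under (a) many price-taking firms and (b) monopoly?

Under competition P = MC = 31, so Q = (258.5 − 31)/2.5 = 91.
A monopolist chooses Q where MR = MC. MR = 258.5 − 5Q; setting this equal to 31 gives Q = 45.5 and P = 144.75.

Competition: P = 31; Monopoly: P = 144.75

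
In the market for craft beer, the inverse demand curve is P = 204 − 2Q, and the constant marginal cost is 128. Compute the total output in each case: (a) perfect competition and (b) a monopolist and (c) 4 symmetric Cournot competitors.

Competitive firms price at marginal cost: P = 128, giving Q = 38.
Monopoly sets MR = MC: 204 − 4Q = 128 ⇒ Q = 19, P = 204 − 2·19 = 166.
Cournot with 4 identical firms: the symmetric best-response condition is 204 − 10q = 128. Each firm produces q = 7.6, total output Q = 30.4, price P = 143.2.

Competition: Q = 38; Monopoly: Q = 19; Cournot: Q = 30.4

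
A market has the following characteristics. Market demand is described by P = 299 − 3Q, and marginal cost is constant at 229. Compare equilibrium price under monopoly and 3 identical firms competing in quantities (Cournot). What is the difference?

The monopolist equates marginal revenue to marginal cost: 299 − 6Q = 229, so Q = 35/3. From demand, P = 264.
In a 3-firm Cournot equilibrium, symmetry and the first-order condition give q = (299 − 229)/(12) = 35/6. So Q = 17.5 and P = 246.5.
Change in equilibrium price: 246.5 − 264 = −17.5.

Equilibrium price falls by 17.5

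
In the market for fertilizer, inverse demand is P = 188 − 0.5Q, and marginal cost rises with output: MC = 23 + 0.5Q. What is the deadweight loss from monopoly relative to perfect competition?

DWL = 1512.5

Competitive equilibrium sets price equal to marginal cost: 188 − 0.5Q = 23 + 0.5Q, so Q = 165 and P = 105.5.
The monopolist equates marginal revenue to marginal cost: 188 − Q = 23 + 0.5Q, so Q = 110. From demand, P = 133.
CS = ½·(188 − 105.5)·165 = 6806.25; PS = (105.5·165 − 23·165 − ½·0.5·165²) = 6806.25; TS = 13612.5.
CS = ½·(188 − 133)·110 = 3025; PS = (133·110 − 23·110 − ½·0.5·110²) = 9075; TS = 12100.
DWL = 13612.5 − 12100 = 1512.5.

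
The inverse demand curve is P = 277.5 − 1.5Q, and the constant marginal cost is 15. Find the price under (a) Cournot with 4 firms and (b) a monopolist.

In a 4-firm Cournot equilibrium, symmetry and the first-order condition give q = (277.5 − 15)/(7.5) = 35. So Q = 140 and P = 67.5.
The monopolist equates marginal revenue to marginal cost: 277.5 − 3Q = 15, so Q = 87.5. From demand, P = 146.25.

Cournot: P = 67.5; Monopoly: P = 146.25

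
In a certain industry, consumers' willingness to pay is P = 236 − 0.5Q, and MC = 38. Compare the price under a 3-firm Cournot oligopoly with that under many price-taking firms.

Cournot: P = 87.5; Competition: P = 38

Cournot with 3 identical firms: the symmetric best-response condition is 236 − 2q = 38. Each firm produces q = 99, total output Q = 297, price P = 87.5.
Perfect competition: P = MC = 38, so 236 − 0.5Q = 38 and Q = 396.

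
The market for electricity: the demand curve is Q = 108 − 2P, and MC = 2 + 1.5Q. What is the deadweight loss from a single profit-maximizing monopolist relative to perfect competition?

Inverting demand: P = 54 − 0.5Q.
Under competition P = MC: 54 − 0.5Q = 2 + 1.5Q ⇒ Q = 26, P = 41.
A monopolist chooses Q where MR = MC. MR = 54 − Q; setting this equal to 2 + 1.5Q gives Q = 20.8 and P = 43.6.
CS = ½·(54 − 41)·26 = 169; PS = (41·26 − 2·26 − ½·1.5·26²) = 507; TS = 676.
CS = ½·(54 − 43.6)·20.8 = 108.16; PS = (43.6·20.8 − 2·20.8 − ½·1.5·20.8²) = 540.8; TS = 648.96.
DWL = 676 − 648.96 = 27.04.

DWL = 27.04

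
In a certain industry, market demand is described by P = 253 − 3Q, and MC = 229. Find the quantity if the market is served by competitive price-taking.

Q = 8

Under competition P = MC = 229, so Q = (253 − 229)/3 = 8.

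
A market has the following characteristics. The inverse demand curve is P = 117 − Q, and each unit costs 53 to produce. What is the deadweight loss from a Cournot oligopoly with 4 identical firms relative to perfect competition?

Competitive firms price at marginal cost: P = 53, giving Q = 64.
In a 4-firm Cournot equilibrium, symmetry and the first-order condition give q = (117 − 53)/(5) = 12.8. So Q = 51.2 and P = 65.8.
DWL is the triangle between Q = 51.2 and Q = 64: ½·(64 − 51.2)·(65.8 − 53) = 81.92.

DWL = 81.92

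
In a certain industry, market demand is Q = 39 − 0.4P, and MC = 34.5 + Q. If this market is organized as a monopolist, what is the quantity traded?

Q = 10.5

Inverting demand: P = 97.5 − 2.5Q.
The monopolist equates marginal revenue to marginal cost: 97.5 − 5Q = 34.5 + Q, so Q = 10.5. From demand, P = 71.25.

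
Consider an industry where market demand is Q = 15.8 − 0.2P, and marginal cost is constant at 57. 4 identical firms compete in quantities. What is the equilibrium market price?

P = 61.4

Inverting demand: P = 79 − 5Q.
With 4 symmetric Cournot firms, each firm's FOC gives 79 − 25q = 57, so q = 0.88, Q = 4·0.88 = 3.52, and P = 61.4.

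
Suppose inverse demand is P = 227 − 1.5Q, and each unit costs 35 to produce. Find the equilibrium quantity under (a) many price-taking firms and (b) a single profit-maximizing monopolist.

Under competition P = MC = 35, so Q = (227 − 35)/1.5 = 128.
A monopolist chooses Q where MR = MC. MR = 227 − 3Q; setting this equal to 35 gives Q = 64 and P = 131.

Competition: Q = 128; Monopoly: Q = 64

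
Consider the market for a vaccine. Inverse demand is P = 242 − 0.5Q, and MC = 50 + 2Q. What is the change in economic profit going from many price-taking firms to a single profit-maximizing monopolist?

Under competition P = MC: 242 − 0.5Q = 50 + 2Q ⇒ Q = 76.8, P = 203.6.
Profit = 203.6·76.8 − (50·76.8 + ½·2·76.8²) = 5898.24.
A monopolist chooses Q where MR = MC. MR = 242 − Q; setting this equal to 50 + 2Q gives Q = 64 and P = 210.
Profit = 210·64 − (50·64 + ½·2·64²) = 6144.
Change in economic profit: 6144 − 5898.24 = 245.76.

Economic profit rises by 245.76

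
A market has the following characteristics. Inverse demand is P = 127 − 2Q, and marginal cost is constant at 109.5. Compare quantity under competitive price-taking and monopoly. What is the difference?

Q falls by 4.375

Under competition P = MC = 109.5, so Q = (127 − 109.5)/2 = 8.75.
The monopolist equates marginal revenue to marginal cost: 127 − 4Q = 109.5, so Q = 4.375. From demand, P = 118.25.
Change in quantity: 4.375 − 8.75 = −4.375.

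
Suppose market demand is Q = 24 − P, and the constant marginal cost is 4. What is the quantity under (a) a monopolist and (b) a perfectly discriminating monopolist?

Monopoly: Q = 10; Perfect PD: Q = 20

Inverting demand: P = 24 − Q.
A monopolist chooses Q where MR = MC. MR = 24 − 2Q; setting this equal to 4 gives Q = 10 and P = 14.
With perfect price discrimination, output is the efficient level Q = 20 (where demand meets MC), but every buyer pays their willingness to pay: CS = 0 and PS = total surplus.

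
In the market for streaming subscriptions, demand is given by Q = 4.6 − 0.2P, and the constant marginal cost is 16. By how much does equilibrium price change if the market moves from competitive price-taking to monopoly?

Equilibrium price rises by 3.5

Inverting demand: P = 23 − 5Q.
Perfect competition: P = MC = 16, so 23 − 5Q = 16 and Q = 1.4.
Monopoly sets MR = MC: 23 − 10Q = 16 ⇒ Q = 0.7, P = 23 − 5·0.7 = 19.5.
Change in equilibrium price: 19.5 − 16 = 3.5.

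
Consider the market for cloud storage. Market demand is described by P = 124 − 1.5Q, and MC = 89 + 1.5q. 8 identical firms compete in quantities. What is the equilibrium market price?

P = 96

In a 8-firm Cournot equilibrium, symmetry and the first-order condition give q = (124 − 89)/(15) = 7/3. So Q = 56/3 and P = 96.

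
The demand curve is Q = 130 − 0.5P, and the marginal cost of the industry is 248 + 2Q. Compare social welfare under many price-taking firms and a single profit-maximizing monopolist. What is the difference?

Inverting demand: P = 260 − 2Q.
Competitive equilibrium sets price equal to marginal cost: 260 − 2Q = 248 + 2Q, so Q = 3 and P = 254.
CS = ½·(260 − 254)·3 = 9; PS = (254·3 − 248·3 − ½·2·3²) = 9; TS = 18.
The monopolist equates marginal revenue to marginal cost: 260 − 4Q = 248 + 2Q, so Q = 2. From demand, P = 256.
CS = ½·(260 − 256)·2 = 4; PS = (256·2 − 248·2 − ½·2·2²) = 12; TS = 16.
Change in social welfare: 16 − 18 = −2.

TS falls by 2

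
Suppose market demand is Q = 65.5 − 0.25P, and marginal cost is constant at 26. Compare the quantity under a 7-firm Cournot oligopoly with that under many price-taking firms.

Cournot: Q = 51.625; Competition: Q = 59

Inverting demand: P = 262 − 4Q.
Cournot with 7 identical firms: the symmetric best-response condition is 262 − 32q = 26. Each firm produces q = 7.375, total output Q = 51.625, price P = 55.5.
Perfect competition: P = MC = 26, so 262 − 4Q = 26 and Q = 59.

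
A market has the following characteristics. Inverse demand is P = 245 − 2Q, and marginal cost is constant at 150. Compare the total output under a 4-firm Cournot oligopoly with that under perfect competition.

Cournot: Q = 38; Competition: Q = 47.5

With 4 symmetric Cournot firms, each firm's FOC gives 245 − 10q = 150, so q = 9.5, Q = 4·9.5 = 38, and P = 169.
Under competition P = MC = 150, so Q = (245 − 150)/2 = 47.5.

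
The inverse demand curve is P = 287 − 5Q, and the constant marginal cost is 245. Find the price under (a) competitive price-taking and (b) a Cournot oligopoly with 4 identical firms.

Competition: P = 245; Cournot: P = 253.4

Perfect competition: P = MC = 245, so 287 − 5Q = 245 and Q = 8.4.
With 4 symmetric Cournot firms, each firm's FOC gives 287 − 25q = 245, so q = 1.68, Q = 4·1.68 = 6.72, and P = 253.4.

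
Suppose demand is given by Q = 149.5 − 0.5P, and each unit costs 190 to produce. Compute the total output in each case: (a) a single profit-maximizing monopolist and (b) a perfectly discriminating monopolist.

Monopoly: Q = 27.25; Perfect PD: Q = 54.5

Inverting demand: P = 299 − 2Q.
The monopolist equates marginal revenue to marginal cost: 299 − 4Q = 190, so Q = 27.25. From demand, P = 244.5.
A perfectly discriminating monopolist sells every unit with P(Q) ≥ MC(Q), so output equals the competitive quantity Q = 54.5. Each buyer pays their reservation price, so CS = 0 and the firm captures all surplus.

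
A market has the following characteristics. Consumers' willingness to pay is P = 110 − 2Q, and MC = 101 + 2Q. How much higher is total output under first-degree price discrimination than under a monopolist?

A monopolist chooses Q where MR = MC. MR = 110 − 4Q; setting this equal to 101 + 2Q gives Q = 1.5 and P = 107.
A perfectly discriminating monopolist sells every unit with P(Q) ≥ MC(Q), so output equals the competitive quantity Q = 2.25. Each buyer pays their reservation price, so CS = 0 and the firm captures all surplus.
Change in total output: 2.25 − 1.5 = 0.75.

Q rises by 0.75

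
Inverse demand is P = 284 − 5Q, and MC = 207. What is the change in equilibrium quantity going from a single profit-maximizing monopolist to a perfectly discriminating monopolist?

A monopolist chooses Q where MR = MC. MR = 284 − 10Q; setting this equal to 207 gives Q = 7.7 and P = 245.5.
Under first-degree price discrimination the firm charges each unit its demand price and produces up to where P = MC, i.e. Q = 15.4. Consumer surplus is zero; producer surplus equals total surplus.
Change in equilibrium quantity: 15.4 − 7.7 = 7.7.

Equilibrium quantity rises by 7.7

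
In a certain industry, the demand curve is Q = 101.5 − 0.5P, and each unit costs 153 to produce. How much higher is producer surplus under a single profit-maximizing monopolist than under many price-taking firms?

Inverting demand: P = 203 − 2Q.
Under competition P = MC = 153, so Q = (203 − 153)/2 = 25.
PS = (153 − 153)·25 = 0.
Monopoly sets MR = MC: 203 − 4Q = 153 ⇒ Q = 12.5, P = 203 − 2·12.5 = 178.
PS = (178 − 153)·12.5 = 312.5.
Change in producer surplus: 312.5 − 0 = 312.5.

Producer surplus rises by 312.5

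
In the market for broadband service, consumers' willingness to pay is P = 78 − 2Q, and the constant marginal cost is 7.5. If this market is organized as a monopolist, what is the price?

The monopolist equates marginal revenue to marginal cost: 78 − 4Q = 7.5, so Q = 17.625. From demand, P = 42.75.

P = 42.75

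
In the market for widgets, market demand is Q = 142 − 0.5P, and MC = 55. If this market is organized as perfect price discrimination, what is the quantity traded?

Inverting demand: P = 284 − 2Q.
A perfectly discriminating monopolist sells every unit with P(Q) ≥ MC(Q), so output equals the competitive quantity Q = 114.5. Each buyer pays their reservation price, so CS = 0 and the firm captures all surplus.

Q = 114.5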